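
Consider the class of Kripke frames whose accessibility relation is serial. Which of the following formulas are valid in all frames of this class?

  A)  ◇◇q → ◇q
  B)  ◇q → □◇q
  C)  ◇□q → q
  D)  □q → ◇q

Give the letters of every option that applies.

D

(A) ◇◇q → ◇q (the dual of axiom 4) characterises the transitive frames. Such an R need not be transitive — not valid.
(B) ◇q → □◇q is axiom 5; it is valid on a frame exactly when R is euclidean. Such an R need not be euclidean, so not valid.
(C) ◇□q → q is the dual of axiom B; it is valid on a frame exactly when R is symmetric. Such an R need not be symmetric, so not valid.
(D) axiom D: valid iff R is serial. Every such R is serial — valid.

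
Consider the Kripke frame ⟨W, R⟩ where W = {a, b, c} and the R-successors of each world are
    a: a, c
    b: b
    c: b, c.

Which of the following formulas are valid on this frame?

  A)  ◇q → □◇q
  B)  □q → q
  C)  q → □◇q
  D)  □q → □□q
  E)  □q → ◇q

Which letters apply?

R is reflexive: each world relates to itself.
R is not symmetric: a R c but not c R a.
R is not transitive: a R c and c R b but not a R b.
R is not euclidean: a R c and a R a but not c R a.
R is serial: every world has an R-successor.
(A) ◇q → □◇q is axiom 5, which corresponds to the euclidean property. R is not euclidean — not valid.
(B) axiom T: valid iff R is reflexive. R is reflexive — valid.
(C) q → □◇q (axiom B) characterises the symmetric frames. R is not symmetric — not valid.
(D) □q → □□q (axiom 4) characterises the transitive frames. R is not transitive — not valid.
(E) □q → ◇q (axiom D) characterises the serial frames. R is serial — valid.

B, E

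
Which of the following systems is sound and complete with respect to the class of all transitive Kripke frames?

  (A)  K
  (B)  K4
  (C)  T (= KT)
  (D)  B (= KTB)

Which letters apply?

(A) K is determined by the class of arbitrary frames.
(B) K4 is determined by exactly this class.
(C) T (= KT) is determined by the class of reflexive frames.
(D) B (= KTB) is determined by the class of reflexive and symmetric frames.

B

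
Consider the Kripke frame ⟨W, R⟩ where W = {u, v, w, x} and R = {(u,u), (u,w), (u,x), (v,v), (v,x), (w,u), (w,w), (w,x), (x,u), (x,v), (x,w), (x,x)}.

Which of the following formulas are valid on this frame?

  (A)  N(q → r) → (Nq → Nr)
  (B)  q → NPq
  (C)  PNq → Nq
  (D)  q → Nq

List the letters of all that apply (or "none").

A, B

R is symmetric: every R-edge is matched by its reverse.
R is not euclidean: x R u and x R v but not u R v.
R is not a subset of the identity: u R w with u ≠ w.
(A) N(q → r) → (Nq → Nr) is the K axiom; it holds on all frames — valid.
(B) q → NPq is axiom B, which corresponds to symmetry. R is symmetric — valid.
(C) PNq → Nq is the dual of axiom 5, which corresponds to the euclidean property. R is not euclidean — not valid.
(D) q → Nq (equivalent to ◇p→p) corresponds to R being a subset of the identity. Here R ⊄ identity, so not valid.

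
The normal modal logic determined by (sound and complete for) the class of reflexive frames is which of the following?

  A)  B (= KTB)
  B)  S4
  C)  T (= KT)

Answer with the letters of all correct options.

(A) B (= KTB) is determined by the class of reflexive and symmetric frames.
(B) S4 is determined by the class of reflexive and transitive frames.
(C) T (= KT) is determined by exactly this class.

C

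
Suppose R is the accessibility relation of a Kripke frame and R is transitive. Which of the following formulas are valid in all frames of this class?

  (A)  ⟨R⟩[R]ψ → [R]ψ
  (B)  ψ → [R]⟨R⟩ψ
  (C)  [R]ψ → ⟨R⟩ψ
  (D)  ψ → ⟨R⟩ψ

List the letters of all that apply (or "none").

(A) the dual of axiom 5: valid iff R is euclidean. Such an R need not be euclidean — not valid.
(B) axiom B: valid iff R is symmetric. Such an R need not be symmetric — not valid.
(C) [R]ψ → ⟨R⟩ψ (axiom D) characterises the serial frames. Such an R need not be serial — not valid.
(D) the dual of axiom T: valid iff R is reflexive. Such an R need not be reflexive — not valid.

none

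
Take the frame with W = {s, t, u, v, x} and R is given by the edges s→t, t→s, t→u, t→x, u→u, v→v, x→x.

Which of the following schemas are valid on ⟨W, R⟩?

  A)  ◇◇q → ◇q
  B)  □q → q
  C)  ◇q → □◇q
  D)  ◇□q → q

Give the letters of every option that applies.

R is not reflexive: not s R s.
R is not symmetric: t R u but not u R t.
R is not transitive: s R t and t R s but not s R s.
R is not euclidean: t R s and t R u but not s R u.
(A) the dual of axiom 4: valid iff R is transitive. R is not transitive — not valid.
(B) axiom T: valid iff R is reflexive. R is not reflexive — not valid.
(C) ◇q → □◇q (axiom 5) characterises the euclidean frames. R is not euclidean — not valid.
(D) the dual of axiom B: valid iff R is symmetric. R is not symmetric — not valid.

none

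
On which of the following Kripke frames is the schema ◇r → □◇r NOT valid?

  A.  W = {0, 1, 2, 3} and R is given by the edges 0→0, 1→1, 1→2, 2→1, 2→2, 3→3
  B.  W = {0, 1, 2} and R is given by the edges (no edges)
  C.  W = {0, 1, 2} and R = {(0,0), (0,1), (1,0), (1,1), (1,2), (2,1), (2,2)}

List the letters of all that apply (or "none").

The schema ◇r → □◇r is axiom 5; it is valid on a frame iff R is euclidean.
(A) R is euclidean (any two R-successors of the same world are R-related), so the schema is valid here.
(B) R is euclidean (any two R-successors of the same world are R-related), so the schema is valid here.
(C) R is not euclidean (1 R 0 and 1 R 2 but not 0 R 2), so the schema fails here.

C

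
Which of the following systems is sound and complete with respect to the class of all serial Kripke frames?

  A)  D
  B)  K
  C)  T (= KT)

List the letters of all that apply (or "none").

A

(A) D is determined by exactly this class.
(B) K is determined by the class of arbitrary frames.
(C) T (= KT) is determined by the class of reflexive frames.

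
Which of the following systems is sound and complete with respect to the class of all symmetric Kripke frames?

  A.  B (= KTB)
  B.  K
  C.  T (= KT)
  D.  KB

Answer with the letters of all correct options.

D

(A) B (= KTB) is determined by the class of reflexive and symmetric frames.
(B) K is determined by the class of arbitrary frames.
(C) T (= KT) is determined by the class of reflexive frames.
(D) KB is determined by exactly this class.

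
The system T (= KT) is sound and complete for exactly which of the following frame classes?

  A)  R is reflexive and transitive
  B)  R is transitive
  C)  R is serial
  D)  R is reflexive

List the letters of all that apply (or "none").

D

(A) this class determines S4, not T (= KT).
(B) this class determines K4, not T (= KT).
(C) this class determines D, not T (= KT).
(D) T (= KT) is sound and complete for exactly this class.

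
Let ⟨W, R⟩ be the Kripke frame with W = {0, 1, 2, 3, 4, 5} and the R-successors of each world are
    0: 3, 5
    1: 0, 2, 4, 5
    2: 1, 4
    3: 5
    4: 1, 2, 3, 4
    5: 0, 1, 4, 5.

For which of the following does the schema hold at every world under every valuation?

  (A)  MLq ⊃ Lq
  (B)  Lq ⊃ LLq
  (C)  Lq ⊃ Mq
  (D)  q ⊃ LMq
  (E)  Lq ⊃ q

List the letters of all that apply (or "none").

C

R is not reflexive: not 0 R 0.
R is not symmetric: 0 R 3 but not 3 R 0.
R is not transitive: 0 R 5 and 5 R 0 but not 0 R 0.
R is not euclidean: 0 R 5 and 0 R 3 but not 5 R 3.
R is serial: every world has an R-successor.
(A) MLq ⊃ Lq is the dual of axiom 5; it is valid on a frame exactly when R is euclidean. R is not euclidean, so not valid.
(B) Lq ⊃ LLq (axiom 4) characterises the transitive frames. R is not transitive — not valid.
(C) Lq ⊃ Mq is axiom D, which corresponds to seriality. R is serial — valid.
(D) q ⊃ LMq (axiom B) characterises the symmetric frames. R is not symmetric — not valid.
(E) Lq ⊃ q (axiom T) characterises the reflexive frames. R is not reflexive — not valid.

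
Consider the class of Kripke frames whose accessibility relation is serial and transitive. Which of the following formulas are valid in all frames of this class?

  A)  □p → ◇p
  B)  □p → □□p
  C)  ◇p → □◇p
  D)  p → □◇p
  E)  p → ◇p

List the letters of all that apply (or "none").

A, B

(A) □p → ◇p is axiom D; it is valid on a frame exactly when R is serial. Every such R is serial, so valid.
(B) □p → □□p (axiom 4) characterises the transitive frames. Every such R is transitive — valid.
(C) axiom 5: valid iff R is euclidean. Such an R need not be euclidean — not valid.
(D) axiom B: valid iff R is symmetric. Such an R need not be symmetric — not valid.
(E) the dual of axiom T: valid iff R is reflexive. Such an R need not be reflexive — not valid.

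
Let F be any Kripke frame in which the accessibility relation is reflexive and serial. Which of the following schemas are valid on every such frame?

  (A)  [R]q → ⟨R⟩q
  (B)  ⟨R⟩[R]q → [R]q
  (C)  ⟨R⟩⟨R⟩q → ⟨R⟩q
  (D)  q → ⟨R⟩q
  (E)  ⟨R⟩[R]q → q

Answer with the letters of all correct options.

(A) axiom D: valid iff R is serial. Every such R is serial — valid.
(B) ⟨R⟩[R]q → [R]q is the dual of axiom 5; it is valid on a frame exactly when R is euclidean. Such an R need not be euclidean, so not valid.
(C) ⟨R⟩⟨R⟩q → ⟨R⟩q is the dual of axiom 4; it is valid on a frame exactly when R is transitive. Such an R need not be transitive, so not valid.
(D) the dual of axiom T: valid iff R is reflexive. Every such R is reflexive — valid.
(E) the dual of axiom B: valid iff R is symmetric. Such an R need not be symmetric — not valid.

A, D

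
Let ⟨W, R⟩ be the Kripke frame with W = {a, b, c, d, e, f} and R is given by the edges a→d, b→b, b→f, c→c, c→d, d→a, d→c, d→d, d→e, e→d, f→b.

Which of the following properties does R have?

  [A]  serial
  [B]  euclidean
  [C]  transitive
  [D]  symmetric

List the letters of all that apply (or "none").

A, D

(A) serial: every world has an R-successor.
(B) not euclidean: d R a and d R c but not a R c.
(C) not transitive: a R d and d R a but not a R a.
(D) symmetric: every R-edge is matched by its reverse.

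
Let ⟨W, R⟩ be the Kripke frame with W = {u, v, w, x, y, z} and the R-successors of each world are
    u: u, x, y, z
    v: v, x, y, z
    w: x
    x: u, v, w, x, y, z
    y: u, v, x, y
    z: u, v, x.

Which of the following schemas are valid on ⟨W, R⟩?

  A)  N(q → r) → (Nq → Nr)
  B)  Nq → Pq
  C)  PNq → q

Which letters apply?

A, B, C

R is symmetric: every R-edge is matched by its reverse.
R is serial: every world has an R-successor.
(A) this is just K, valid on every normal frame.
(B) Nq → Pq is axiom D; it is valid on a frame exactly when R is serial. R is serial, so valid.
(C) PNq → q is the dual of axiom B, which corresponds to symmetry. R is symmetric — valid.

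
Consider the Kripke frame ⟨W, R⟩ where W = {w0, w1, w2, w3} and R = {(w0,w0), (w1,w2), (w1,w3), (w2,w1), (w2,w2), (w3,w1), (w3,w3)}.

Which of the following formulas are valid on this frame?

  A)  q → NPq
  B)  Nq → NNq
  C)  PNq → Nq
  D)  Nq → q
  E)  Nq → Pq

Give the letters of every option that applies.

A, E

R is not reflexive: not w1 R w1.
R is symmetric: every R-edge is matched by its reverse.
R is not transitive: w1 R w2 and w2 R w1 but not w1 R w1.
R is not euclidean: w1 R w2 and w1 R w3 but not w2 R w3.
R is serial: every world has an R-successor.
(A) q → NPq (axiom B) characterises the symmetric frames. R is symmetric — valid.
(B) axiom 4: valid iff R is transitive. R is not transitive — not valid.
(C) PNq → Nq is the dual of axiom 5, which corresponds to the euclidean property. R is not euclidean — not valid.
(D) Nq → q is axiom T; it is valid on a frame exactly when R is reflexive. R is not reflexive, so not valid.
(E) Nq → Pq is axiom D, which corresponds to seriality. R is serial — valid.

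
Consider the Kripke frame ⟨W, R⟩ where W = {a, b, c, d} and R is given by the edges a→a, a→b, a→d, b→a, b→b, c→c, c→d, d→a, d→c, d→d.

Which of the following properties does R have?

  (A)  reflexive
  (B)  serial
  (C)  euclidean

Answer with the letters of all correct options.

(A) reflexive: each world relates to itself.
(B) serial: every world has an R-successor.
(C) not euclidean: a R b and a R d but not b R d.

A, B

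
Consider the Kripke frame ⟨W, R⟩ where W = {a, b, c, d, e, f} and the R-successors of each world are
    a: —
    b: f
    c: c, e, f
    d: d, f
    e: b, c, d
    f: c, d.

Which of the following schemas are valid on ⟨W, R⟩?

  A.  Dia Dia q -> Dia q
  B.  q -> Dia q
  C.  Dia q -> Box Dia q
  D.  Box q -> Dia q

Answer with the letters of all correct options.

none

R is not reflexive: not a R a.
R is not transitive: b R f and f R c but not b R c.
R is not euclidean: c R e and c R f but not e R f.
R is not serial: a has no R-successor.
(A) Dia Dia q -> Dia q is the dual of axiom 4; it is valid on a frame exactly when R is transitive. R is not transitive, so not valid.
(B) q -> Dia q is the dual of axiom T; it is valid on a frame exactly when R is reflexive. R is not reflexive, so not valid.
(C) Dia q -> Box Dia q is axiom 5; it is valid on a frame exactly when R is euclidean. R is not euclidean, so not valid.
(D) Box q -> Dia q is axiom D, which corresponds to seriality. R is not serial — not valid.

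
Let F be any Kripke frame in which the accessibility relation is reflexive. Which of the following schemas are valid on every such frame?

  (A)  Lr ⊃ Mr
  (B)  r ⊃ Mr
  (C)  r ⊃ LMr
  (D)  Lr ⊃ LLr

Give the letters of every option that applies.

A reflexive relation is serial.
(A) Lr ⊃ Mr (axiom D) characterises the serial frames. Every such R is serial — valid.
(B) the dual of axiom T: valid iff R is reflexive. Every such R is reflexive — valid.
(C) r ⊃ LMr is axiom B, which corresponds to symmetry. Such an R need not be symmetric — not valid.
(D) Lr ⊃ LLr (axiom 4) characterises the transitive frames. Such an R need not be transitive — not valid.

A, B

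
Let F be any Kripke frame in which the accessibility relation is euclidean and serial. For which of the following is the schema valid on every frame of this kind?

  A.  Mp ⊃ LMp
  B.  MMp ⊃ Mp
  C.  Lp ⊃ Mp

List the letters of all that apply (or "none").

A, C

(A) Mp ⊃ LMp is axiom 5, which corresponds to the euclidean property. Every such R is euclidean — valid.
(B) the dual of axiom 4: valid iff R is transitive. Such an R need not be transitive — not valid.
(C) Lp ⊃ Mp (axiom D) characterises the serial frames. Every such R is serial — valid.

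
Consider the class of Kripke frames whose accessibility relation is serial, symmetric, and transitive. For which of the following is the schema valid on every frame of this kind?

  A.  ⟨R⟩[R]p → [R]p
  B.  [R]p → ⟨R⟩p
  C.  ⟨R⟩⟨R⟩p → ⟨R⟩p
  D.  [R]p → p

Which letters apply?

A, B, C, D

A serial symmetric transitive relation is reflexive (take any v with uRv; symmetry gives vRu and transitivity gives uRu), hence an equivalence relation.
(A) ⟨R⟩[R]p → [R]p is the dual of axiom 5, which corresponds to the euclidean property. Every such R is euclidean — valid.
(B) [R]p → ⟨R⟩p is axiom D, which corresponds to seriality. Every such R is serial — valid.
(C) ⟨R⟩⟨R⟩p → ⟨R⟩p is the dual of axiom 4; it is valid on a frame exactly when R is transitive. Every such R is transitive, so valid.
(D) [R]p → p is axiom T; it is valid on a frame exactly when R is reflexive. Every such R is reflexive, so valid.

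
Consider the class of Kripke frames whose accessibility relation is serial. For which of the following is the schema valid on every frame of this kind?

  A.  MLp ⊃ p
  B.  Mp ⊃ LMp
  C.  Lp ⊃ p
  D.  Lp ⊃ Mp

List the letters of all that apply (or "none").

(A) MLp ⊃ p is the dual of axiom B; it is valid on a frame exactly when R is symmetric. Such an R need not be symmetric, so not valid.
(B) Mp ⊃ LMp is axiom 5; it is valid on a frame exactly when R is euclidean. Such an R need not be euclidean, so not valid.
(C) axiom T: valid iff R is reflexive. Such an R need not be reflexive — not valid.
(D) Lp ⊃ Mp (axiom D) characterises the serial frames. Every such R is serial — valid.

D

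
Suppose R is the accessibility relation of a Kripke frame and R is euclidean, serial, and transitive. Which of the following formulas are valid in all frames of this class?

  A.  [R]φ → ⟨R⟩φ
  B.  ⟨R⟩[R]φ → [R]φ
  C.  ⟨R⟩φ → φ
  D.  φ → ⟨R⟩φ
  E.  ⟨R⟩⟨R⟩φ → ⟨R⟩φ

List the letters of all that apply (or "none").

(A) [R]φ → ⟨R⟩φ (axiom D) characterises the serial frames. Every such R is serial — valid.
(B) the dual of axiom 5: valid iff R is euclidean. Every such R is euclidean — valid.
(C) ⟨R⟩φ → φ (the converse of T) corresponds to R being a subset of the identity. Such an R need not be a subset of the identity, so not valid.
(D) the dual of axiom T: valid iff R is reflexive. Such an R need not be reflexive — not valid.
(E) the dual of axiom 4: valid iff R is transitive. Every such R is transitive — valid.

A, B, E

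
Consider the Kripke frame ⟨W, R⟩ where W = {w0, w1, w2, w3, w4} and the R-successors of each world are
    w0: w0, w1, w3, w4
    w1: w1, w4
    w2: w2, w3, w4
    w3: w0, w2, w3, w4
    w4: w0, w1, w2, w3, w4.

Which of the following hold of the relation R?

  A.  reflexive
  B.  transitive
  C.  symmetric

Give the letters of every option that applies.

A

(A) reflexive: each world relates to itself.
(B) not transitive: w0 R w3 and w3 R w2 but not w0 R w2.
(C) not symmetric: w0 R w1 but not w1 R w0.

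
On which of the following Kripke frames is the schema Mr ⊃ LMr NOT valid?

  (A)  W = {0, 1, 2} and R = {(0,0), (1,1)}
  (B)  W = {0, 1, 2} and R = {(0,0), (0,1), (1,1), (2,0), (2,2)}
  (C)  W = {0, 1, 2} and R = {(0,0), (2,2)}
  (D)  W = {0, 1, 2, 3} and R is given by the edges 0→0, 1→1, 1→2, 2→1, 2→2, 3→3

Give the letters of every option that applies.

The schema Mr ⊃ LMr is axiom 5; it is valid on a frame iff R is euclidean.
(A) R is euclidean (any two R-successors of the same world are R-related), so the schema is valid here.
(B) R is not euclidean (0 R 1 and 0 R 0 but not 1 R 0), so the schema fails here.
(C) R is euclidean (any two R-successors of the same world are R-related), so the schema is valid here.
(D) R is euclidean (any two R-successors of the same world are R-related), so the schema is valid here.

B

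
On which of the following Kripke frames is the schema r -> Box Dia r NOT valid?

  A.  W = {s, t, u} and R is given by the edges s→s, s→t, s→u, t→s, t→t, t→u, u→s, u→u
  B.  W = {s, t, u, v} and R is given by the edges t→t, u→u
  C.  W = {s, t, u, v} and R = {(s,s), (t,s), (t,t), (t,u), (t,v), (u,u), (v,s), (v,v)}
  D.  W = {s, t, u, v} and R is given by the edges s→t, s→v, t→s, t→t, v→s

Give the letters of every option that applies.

A, C

The schema r -> Box Dia r is axiom B; it is valid on a frame iff R is symmetric.
(A) R is not symmetric (t R u but not u R t), so the schema fails here.
(B) R is symmetric (every R-edge is matched by its reverse), so the schema is valid here.
(C) R is not symmetric (t R s but not s R t), so the schema fails here.
(D) R is symmetric (every R-edge is matched by its reverse), so the schema is valid here.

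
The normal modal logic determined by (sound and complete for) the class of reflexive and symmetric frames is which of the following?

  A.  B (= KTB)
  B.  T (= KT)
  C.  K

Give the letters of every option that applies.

(A) B (= KTB) is determined by exactly this class.
(B) T (= KT) is determined by the class of reflexive frames.
(C) K is determined by the class of arbitrary frames.

A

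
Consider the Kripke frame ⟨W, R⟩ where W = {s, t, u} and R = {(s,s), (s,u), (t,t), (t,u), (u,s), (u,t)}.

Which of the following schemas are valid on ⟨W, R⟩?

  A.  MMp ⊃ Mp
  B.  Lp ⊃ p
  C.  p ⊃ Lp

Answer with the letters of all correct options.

none

R is not reflexive: not u R u.
R is not transitive: s R u and u R t but not s R t.
R is not a subset of the identity: s R u with s ≠ u.
(A) MMp ⊃ Mp is the dual of axiom 4; it is valid on a frame exactly when R is transitive. R is not transitive, so not valid.
(B) axiom T: valid iff R is reflexive. R is not reflexive — not valid.
(C) p ⊃ Lp is valid only on frames where every R-edge is a self-loop. Here R ⊄ identity — not valid.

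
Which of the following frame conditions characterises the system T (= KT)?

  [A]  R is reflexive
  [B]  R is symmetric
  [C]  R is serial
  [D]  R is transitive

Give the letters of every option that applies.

(A) T (= KT) is sound and complete for exactly this class.
(B) this class determines KB, not T (= KT).
(C) this class determines D, not T (= KT).
(D) this class determines K4, not T (= KT).

A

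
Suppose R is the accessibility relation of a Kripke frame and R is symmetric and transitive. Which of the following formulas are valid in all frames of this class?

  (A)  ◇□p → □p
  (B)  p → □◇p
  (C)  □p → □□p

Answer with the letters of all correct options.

A, B, C

A symmetric transitive relation is euclidean (uRv and uRw give vRu by symmetry, then vRw by transitivity).
(A) ◇□p → □p is the dual of axiom 5; it is valid on a frame exactly when R is euclidean. Every such R is euclidean, so valid.
(B) p → □◇p is axiom B, which corresponds to symmetry. Every such R is symmetric — valid.
(C) □p → □□p (axiom 4) characterises the transitive frames. Every such R is transitive — valid.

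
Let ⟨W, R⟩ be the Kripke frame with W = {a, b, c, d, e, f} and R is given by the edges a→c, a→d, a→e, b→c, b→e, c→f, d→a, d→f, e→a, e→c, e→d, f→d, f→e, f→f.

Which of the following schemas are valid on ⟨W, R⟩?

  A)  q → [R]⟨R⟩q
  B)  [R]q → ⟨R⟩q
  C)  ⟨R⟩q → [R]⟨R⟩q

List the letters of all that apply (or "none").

R is not symmetric: a R c but not c R a.
R is not euclidean: a R c and a R d but not c R d.
R is serial: every world has an R-successor.
(A) q → [R]⟨R⟩q is axiom B; it is valid on a frame exactly when R is symmetric. R is not symmetric, so not valid.
(B) [R]q → ⟨R⟩q is axiom D, which corresponds to seriality. R is serial — valid.
(C) ⟨R⟩q → [R]⟨R⟩q is axiom 5; it is valid on a frame exactly when R is euclidean. R is not euclidean, so not valid.

B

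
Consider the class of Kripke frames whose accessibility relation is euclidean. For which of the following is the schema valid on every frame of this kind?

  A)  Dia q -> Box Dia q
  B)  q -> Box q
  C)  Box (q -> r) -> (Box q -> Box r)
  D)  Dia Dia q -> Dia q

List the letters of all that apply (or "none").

(A) Dia q -> Box Dia q is axiom 5, which corresponds to the euclidean property. Every such R is euclidean — valid.
(B) q -> Box q is valid only on frames where every R-edge is a self-loop. Such an R need not be a subset of the identity — not valid.
(C) this is just K, valid on every normal frame.
(D) the dual of axiom 4: valid iff R is transitive. Such an R need not be transitive — not valid.

A, C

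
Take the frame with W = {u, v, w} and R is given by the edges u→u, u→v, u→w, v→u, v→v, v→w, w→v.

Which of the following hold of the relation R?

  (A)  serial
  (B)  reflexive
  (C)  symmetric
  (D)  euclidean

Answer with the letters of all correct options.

(A) serial: every world has an R-successor.
(B) not reflexive: not w R w.
(C) not symmetric: u R w but not w R u.
(D) not euclidean: u R w and u R u but not w R u.

A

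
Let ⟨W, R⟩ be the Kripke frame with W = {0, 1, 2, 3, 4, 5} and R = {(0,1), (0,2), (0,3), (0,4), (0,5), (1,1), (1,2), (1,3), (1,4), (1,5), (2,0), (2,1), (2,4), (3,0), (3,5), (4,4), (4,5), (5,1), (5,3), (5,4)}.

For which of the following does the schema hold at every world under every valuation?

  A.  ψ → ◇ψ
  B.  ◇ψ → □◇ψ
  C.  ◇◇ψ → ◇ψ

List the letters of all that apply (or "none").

R is not reflexive: not 0 R 0.
R is not transitive: 0 R 2 and 2 R 0 but not 0 R 0.
R is not euclidean: 0 R 2 and 0 R 3 but not 2 R 3.
(A) the dual of axiom T: valid iff R is reflexive. R is not reflexive — not valid.
(B) ◇ψ → □◇ψ (axiom 5) characterises the euclidean frames. R is not euclidean — not valid.
(C) the dual of axiom 4: valid iff R is transitive. R is not transitive — not valid.

none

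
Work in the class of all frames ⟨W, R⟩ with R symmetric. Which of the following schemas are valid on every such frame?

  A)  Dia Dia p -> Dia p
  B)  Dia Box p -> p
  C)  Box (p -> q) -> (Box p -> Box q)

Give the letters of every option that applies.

B, C

(A) Dia Dia p -> Dia p is the dual of axiom 4, which corresponds to transitivity. Such an R need not be transitive — not valid.
(B) Dia Box p -> p is the dual of axiom B, which corresponds to symmetry. Every such R is symmetric — valid.
(C) Box (p -> q) -> (Box p -> Box q) is axiom K, valid on every Kripke frame — valid.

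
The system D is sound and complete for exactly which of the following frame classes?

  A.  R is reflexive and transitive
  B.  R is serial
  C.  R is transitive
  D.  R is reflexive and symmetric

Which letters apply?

B

(A) this class determines S4, not D.
(B) D is sound and complete for exactly this class.
(C) this class determines K4, not D.
(D) this class determines B (= KTB), not D.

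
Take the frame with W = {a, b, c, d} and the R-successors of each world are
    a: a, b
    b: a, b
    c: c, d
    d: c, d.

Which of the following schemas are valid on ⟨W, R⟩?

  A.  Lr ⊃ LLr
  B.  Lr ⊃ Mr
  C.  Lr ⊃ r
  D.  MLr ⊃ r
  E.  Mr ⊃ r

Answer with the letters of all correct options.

R is reflexive: each world relates to itself.
R is symmetric: every R-edge is matched by its reverse.
R is transitive: R is closed under composition.
R is serial: every world has an R-successor.
R is not a subset of the identity: a R b with a ≠ b.
(A) Lr ⊃ LLr (axiom 4) characterises the transitive frames. R is transitive — valid.
(B) Lr ⊃ Mr is axiom D, which corresponds to seriality. R is serial — valid.
(C) Lr ⊃ r is axiom T; it is valid on a frame exactly when R is reflexive. R is reflexive, so valid.
(D) MLr ⊃ r (the dual of axiom B) characterises the symmetric frames. R is symmetric — valid.
(E) Mr ⊃ r is the converse of T; it holds exactly when R ⊆ identity. Here R ⊄ identity — not valid.

A, B, C, D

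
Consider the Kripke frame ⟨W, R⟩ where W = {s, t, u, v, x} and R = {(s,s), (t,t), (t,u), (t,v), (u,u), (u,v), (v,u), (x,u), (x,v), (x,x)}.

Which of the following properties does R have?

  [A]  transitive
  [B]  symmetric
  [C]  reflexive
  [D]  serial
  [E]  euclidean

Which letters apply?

(A) not transitive: v R u and u R v but not v R v.
(B) not symmetric: t R u but not u R t.
(C) not reflexive: not v R v.
(D) serial: every world has an R-successor.
(E) not euclidean: t R u and t R t but not u R t.

D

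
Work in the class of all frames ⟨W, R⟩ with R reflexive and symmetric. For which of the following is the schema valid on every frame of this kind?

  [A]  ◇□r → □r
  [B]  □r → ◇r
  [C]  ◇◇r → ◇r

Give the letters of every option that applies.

Reflexive relations are serial.
(A) ◇□r → □r is the dual of axiom 5, which corresponds to the euclidean property. Such an R need not be euclidean — not valid.
(B) axiom D: valid iff R is serial. Every such R is serial — valid.
(C) ◇◇r → ◇r (the dual of axiom 4) characterises the transitive frames. Such an R need not be transitive — not valid.

B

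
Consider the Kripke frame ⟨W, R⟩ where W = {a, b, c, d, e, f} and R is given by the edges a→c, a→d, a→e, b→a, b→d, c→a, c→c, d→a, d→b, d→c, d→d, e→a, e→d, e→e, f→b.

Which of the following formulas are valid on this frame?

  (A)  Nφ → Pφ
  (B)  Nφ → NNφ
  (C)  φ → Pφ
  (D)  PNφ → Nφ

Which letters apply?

R is not reflexive: not a R a.
R is not transitive: a R c and c R a but not a R a.
R is not euclidean: a R c and a R d but not c R d.
R is serial: every world has an R-successor.
(A) Nφ → Pφ is axiom D; it is valid on a frame exactly when R is serial. R is serial, so valid.
(B) Nφ → NNφ (axiom 4) characterises the transitive frames. R is not transitive — not valid.
(C) φ → Pφ is the dual of axiom T; it is valid on a frame exactly when R is reflexive. R is not reflexive, so not valid.
(D) PNφ → Nφ (the dual of axiom 5) characterises the euclidean frames. R is not euclidean — not valid.

A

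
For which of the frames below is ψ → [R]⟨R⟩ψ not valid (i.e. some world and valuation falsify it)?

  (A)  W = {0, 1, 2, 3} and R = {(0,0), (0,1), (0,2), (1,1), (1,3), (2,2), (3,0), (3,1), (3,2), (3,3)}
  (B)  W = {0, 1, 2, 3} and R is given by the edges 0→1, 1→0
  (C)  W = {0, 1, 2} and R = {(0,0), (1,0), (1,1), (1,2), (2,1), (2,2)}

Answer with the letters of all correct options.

A, C

The schema ψ → [R]⟨R⟩ψ is axiom B; it is valid on a frame iff R is symmetric.
(A) R is not symmetric (0 R 1 but not 1 R 0), so the schema fails here.
(B) R is symmetric (every R-edge is matched by its reverse), so the schema is valid here.
(C) R is not symmetric (1 R 0 but not 0 R 1), so the schema fails here.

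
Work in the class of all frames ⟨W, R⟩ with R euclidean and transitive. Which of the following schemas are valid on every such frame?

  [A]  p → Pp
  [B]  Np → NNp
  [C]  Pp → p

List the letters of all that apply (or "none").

(A) p → Pp is the dual of axiom T; it is valid on a frame exactly when R is reflexive. Such an R need not be reflexive, so not valid.
(B) Np → NNp (axiom 4) characterises the transitive frames. Every such R is transitive — valid.
(C) Pp → p is the converse of T; it holds exactly when R ⊆ identity. Such an R need not be a subset of the identity — not valid.

B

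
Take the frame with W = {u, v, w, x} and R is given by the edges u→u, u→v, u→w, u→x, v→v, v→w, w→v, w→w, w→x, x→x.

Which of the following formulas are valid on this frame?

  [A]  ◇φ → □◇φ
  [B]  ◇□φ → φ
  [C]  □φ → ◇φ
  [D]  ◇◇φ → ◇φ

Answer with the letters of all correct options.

R is not symmetric: u R v but not v R u.
R is not transitive: v R w and w R x but not v R x.
R is not euclidean: u R v and u R u but not v R u.
R is serial: every world has an R-successor.
(A) axiom 5: valid iff R is euclidean. R is not euclidean — not valid.
(B) ◇□φ → φ is the dual of axiom B; it is valid on a frame exactly when R is symmetric. R is not symmetric, so not valid.
(C) □φ → ◇φ (axiom D) characterises the serial frames. R is serial — valid.
(D) the dual of axiom 4: valid iff R is transitive. R is not transitive — not valid.

C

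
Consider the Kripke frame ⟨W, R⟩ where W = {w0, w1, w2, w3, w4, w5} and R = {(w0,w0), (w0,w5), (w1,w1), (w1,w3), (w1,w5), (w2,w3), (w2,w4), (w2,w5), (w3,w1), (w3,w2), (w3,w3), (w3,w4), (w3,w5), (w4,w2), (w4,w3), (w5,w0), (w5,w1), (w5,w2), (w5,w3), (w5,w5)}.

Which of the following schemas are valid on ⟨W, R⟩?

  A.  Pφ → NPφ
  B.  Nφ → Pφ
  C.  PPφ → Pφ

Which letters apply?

R is not transitive: w0 R w5 and w5 R w1 but not w0 R w1.
R is not euclidean: w2 R w4 and w2 R w5 but not w4 R w5.
R is serial: every world has an R-successor.
(A) Pφ → NPφ (axiom 5) characterises the euclidean frames. R is not euclidean — not valid.
(B) axiom D: valid iff R is serial. R is serial — valid.
(C) PPφ → Pφ (the dual of axiom 4) characterises the transitive frames. R is not transitive — not valid.

B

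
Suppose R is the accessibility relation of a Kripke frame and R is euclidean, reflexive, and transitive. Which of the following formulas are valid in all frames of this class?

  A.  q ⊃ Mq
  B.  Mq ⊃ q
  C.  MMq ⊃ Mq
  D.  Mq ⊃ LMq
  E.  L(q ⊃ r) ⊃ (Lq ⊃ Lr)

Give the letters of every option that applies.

A relation that is euclidean, reflexive, and transitive is also serial and symmetric.
(A) q ⊃ Mq is the dual of axiom T, which corresponds to reflexivity. Every such R is reflexive — valid.
(B) Mq ⊃ q is valid only on frames where every R-edge is a self-loop. Such an R need not be a subset of the identity — not valid.
(C) MMq ⊃ Mq (the dual of axiom 4) characterises the transitive frames. Every such R is transitive — valid.
(D) Mq ⊃ LMq is axiom 5, which corresponds to the euclidean property. Every such R is euclidean — valid.
(E) L(q ⊃ r) ⊃ (Lq ⊃ Lr) is the K axiom; it holds on all frames — valid.

A, C, D, E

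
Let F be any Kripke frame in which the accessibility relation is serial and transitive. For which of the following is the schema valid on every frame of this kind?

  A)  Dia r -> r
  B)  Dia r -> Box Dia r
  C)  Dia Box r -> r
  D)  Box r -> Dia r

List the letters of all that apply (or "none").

(A) Dia r -> r (the converse of T) corresponds to R being a subset of the identity. Such an R need not be a subset of the identity, so not valid.
(B) axiom 5: valid iff R is euclidean. Such an R need not be euclidean — not valid.
(C) Dia Box r -> r (the dual of axiom B) characterises the symmetric frames. Such an R need not be symmetric — not valid.
(D) Box r -> Dia r (axiom D) characterises the serial frames. Every such R is serial — valid.

D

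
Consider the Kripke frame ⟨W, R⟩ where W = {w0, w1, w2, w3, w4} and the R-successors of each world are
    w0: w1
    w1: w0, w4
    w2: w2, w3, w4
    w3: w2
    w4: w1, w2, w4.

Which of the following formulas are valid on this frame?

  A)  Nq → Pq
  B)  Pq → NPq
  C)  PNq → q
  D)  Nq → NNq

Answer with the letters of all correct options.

R is symmetric: every R-edge is matched by its reverse.
R is not transitive: w0 R w1 and w1 R w0 but not w0 R w0.
R is not euclidean: w1 R w0 and w1 R w4 but not w0 R w4.
R is serial: every world has an R-successor.
(A) Nq → Pq is axiom D; it is valid on a frame exactly when R is serial. R is serial, so valid.
(B) Pq → NPq (axiom 5) characterises the euclidean frames. R is not euclidean — not valid.
(C) PNq → q is the dual of axiom B; it is valid on a frame exactly when R is symmetric. R is symmetric, so valid.
(D) Nq → NNq is axiom 4; it is valid on a frame exactly when R is transitive. R is not transitive, so not valid.

A, C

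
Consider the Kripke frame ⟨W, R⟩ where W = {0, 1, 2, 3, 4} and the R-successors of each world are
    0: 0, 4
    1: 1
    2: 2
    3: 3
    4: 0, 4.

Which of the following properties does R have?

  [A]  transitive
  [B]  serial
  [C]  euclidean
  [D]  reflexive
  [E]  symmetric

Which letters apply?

A, B, C, D, E

(A) transitive: R is closed under composition.
(B) serial: every world has an R-successor.
(C) euclidean: any two R-successors of the same world are R-related.
(D) reflexive: each world relates to itself.
(E) symmetric: every R-edge is matched by its reverse.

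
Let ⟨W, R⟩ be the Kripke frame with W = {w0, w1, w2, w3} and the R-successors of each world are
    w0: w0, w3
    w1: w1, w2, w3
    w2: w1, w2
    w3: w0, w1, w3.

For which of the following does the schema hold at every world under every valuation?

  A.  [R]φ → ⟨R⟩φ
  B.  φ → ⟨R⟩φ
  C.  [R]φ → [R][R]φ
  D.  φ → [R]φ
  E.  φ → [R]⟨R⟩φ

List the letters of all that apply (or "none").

R is reflexive: each world relates to itself.
R is symmetric: every R-edge is matched by its reverse.
R is not transitive: w0 R w3 and w3 R w1 but not w0 R w1.
R is serial: every world has an R-successor.
R is not a subset of the identity: w0 R w3 with w0 ≠ w3.
(A) [R]φ → ⟨R⟩φ is axiom D; it is valid on a frame exactly when R is serial. R is serial, so valid.
(B) φ → ⟨R⟩φ is the dual of axiom T, which corresponds to reflexivity. R is reflexive — valid.
(C) [R]φ → [R][R]φ is axiom 4, which corresponds to transitivity. R is not transitive — not valid.
(D) φ → [R]φ is valid only on frames where every R-edge is a self-loop. Here R ⊄ identity — not valid.
(E) φ → [R]⟨R⟩φ is axiom B; it is valid on a frame exactly when R is symmetric. R is symmetric, so valid.

A, B, E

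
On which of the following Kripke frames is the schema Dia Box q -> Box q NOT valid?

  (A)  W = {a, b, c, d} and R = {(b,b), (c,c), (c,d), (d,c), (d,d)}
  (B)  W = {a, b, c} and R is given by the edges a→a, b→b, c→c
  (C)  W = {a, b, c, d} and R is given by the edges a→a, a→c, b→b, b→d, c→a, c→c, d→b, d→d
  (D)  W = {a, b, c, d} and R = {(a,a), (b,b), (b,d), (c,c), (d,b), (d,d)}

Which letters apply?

The schema Dia Box q -> Box q is the dual of axiom 5; it is valid on a frame iff R is euclidean.
(A) R is euclidean (any two R-successors of the same world are R-related), so the schema is valid here.
(B) R is euclidean (any two R-successors of the same world are R-related), so the schema is valid here.
(C) R is euclidean (any two R-successors of the same world are R-related), so the schema is valid here.
(D) R is euclidean (any two R-successors of the same world are R-related), so the schema is valid here.

none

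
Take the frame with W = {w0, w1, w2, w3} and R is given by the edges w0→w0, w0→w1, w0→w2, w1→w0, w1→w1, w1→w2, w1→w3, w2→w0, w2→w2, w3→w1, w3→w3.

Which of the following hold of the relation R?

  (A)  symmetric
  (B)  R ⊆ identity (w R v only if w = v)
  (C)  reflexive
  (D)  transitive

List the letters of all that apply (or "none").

(A) not symmetric: w1 R w2 but not w2 R w1.
(B) not ⊆ identity: w0 R w1 with w0 ≠ w1.
(C) reflexive: each world relates to itself.
(D) not transitive: w0 R w1 and w1 R w3 but not w0 R w3.

C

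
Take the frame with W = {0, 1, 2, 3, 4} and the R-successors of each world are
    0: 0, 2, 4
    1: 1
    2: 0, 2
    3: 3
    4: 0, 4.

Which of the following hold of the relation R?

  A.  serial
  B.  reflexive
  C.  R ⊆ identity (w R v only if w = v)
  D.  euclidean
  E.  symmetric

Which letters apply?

A, B, E

(A) serial: every world has an R-successor.
(B) reflexive: each world relates to itself.
(C) not ⊆ identity: 0 R 2 with 0 ≠ 2.
(D) not euclidean: 0 R 2 and 0 R 4 but not 2 R 4.
(E) symmetric: every R-edge is matched by its reverse.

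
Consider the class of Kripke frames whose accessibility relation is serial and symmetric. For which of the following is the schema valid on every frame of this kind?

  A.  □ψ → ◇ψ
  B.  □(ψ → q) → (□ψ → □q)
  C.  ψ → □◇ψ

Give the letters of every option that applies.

(A) □ψ → ◇ψ is axiom D, which corresponds to seriality. Every such R is serial — valid.
(B) □(ψ → q) → (□ψ → □q) is the K axiom; it holds on all frames — valid.
(C) ψ → □◇ψ (axiom B) characterises the symmetric frames. Every such R is symmetric — valid.

A, B, C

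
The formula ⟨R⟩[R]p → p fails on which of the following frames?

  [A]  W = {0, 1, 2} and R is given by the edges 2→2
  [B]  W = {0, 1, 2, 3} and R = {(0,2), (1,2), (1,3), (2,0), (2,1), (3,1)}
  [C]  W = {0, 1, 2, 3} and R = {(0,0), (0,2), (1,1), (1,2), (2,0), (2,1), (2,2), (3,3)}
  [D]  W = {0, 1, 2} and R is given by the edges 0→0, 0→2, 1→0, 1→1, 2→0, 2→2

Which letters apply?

D

The schema ⟨R⟩[R]p → p is the dual of axiom B; it is valid on a frame iff R is symmetric.
(A) R is symmetric (every R-edge is matched by its reverse), so the schema is valid here.
(B) R is symmetric (every R-edge is matched by its reverse), so the schema is valid here.
(C) R is symmetric (every R-edge is matched by its reverse), so the schema is valid here.
(D) R is not symmetric (1 R 0 but not 0 R 1), so the schema fails here.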